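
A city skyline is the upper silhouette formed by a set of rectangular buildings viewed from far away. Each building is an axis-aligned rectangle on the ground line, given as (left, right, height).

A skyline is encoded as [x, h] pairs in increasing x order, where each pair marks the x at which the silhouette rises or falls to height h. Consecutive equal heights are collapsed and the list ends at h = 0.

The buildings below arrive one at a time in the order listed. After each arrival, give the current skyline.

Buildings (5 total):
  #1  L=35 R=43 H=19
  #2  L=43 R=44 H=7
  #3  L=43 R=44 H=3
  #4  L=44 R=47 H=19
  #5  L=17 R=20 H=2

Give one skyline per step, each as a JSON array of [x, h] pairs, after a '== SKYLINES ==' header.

== SKYLINES ==
[[35,19],[43,0]]
[[35,19],[43,7],[44,0]]
[[35,19],[43,7],[44,0]]
[[35,19],[43,7],[44,19],[47,0]]
[[17,2],[20,0],[35,19],[43,7],[44,19],[47,0]]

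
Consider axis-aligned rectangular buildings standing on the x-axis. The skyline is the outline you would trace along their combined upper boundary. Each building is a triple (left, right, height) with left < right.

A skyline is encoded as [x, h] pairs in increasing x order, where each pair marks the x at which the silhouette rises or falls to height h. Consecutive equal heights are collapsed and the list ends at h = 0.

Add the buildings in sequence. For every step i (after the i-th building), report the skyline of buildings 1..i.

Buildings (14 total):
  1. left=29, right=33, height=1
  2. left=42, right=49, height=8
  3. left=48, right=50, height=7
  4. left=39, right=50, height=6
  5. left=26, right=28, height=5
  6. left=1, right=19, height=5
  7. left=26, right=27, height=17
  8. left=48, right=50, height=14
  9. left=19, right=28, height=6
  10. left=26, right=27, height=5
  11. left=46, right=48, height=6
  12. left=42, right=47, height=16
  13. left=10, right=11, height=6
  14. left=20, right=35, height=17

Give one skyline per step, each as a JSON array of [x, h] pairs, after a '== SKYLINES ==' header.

== SKYLINES ==
[[29,1],[33,0]]
[[29,1],[33,0],[42,8],[49,0]]
[[29,1],[33,0],[42,8],[49,7],[50,0]]
[[29,1],[33,0],[39,6],[42,8],[49,7],[50,0]]
[[26,5],[28,0],[29,1],[33,0],[39,6],[42,8],[49,7],[50,0]]
[[1,5],[19,0],[26,5],[28,0],[29,1],[33,0],[39,6],[42,8],[49,7],[50,0]]
[[1,5],[19,0],[26,17],[27,5],[28,0],[29,1],[33,0],[39,6],[42,8],[49,7],[50,0]]
[[1,5],[19,0],[26,17],[27,5],[28,0],[29,1],[33,0],[39,6],[42,8],[48,14],[50,0]]
[[1,5],[19,6],[26,17],[27,6],[28,0],[29,1],[33,0],[39,6],[42,8],[48,14],[50,0]]
[[1,5],[19,6],[26,17],[27,6],[28,0],[29,1],[33,0],[39,6],[42,8],[48,14],[50,0]]
[[1,5],[19,6],[26,17],[27,6],[28,0],[29,1],[33,0],[39,6],[42,8],[48,14],[50,0]]
[[1,5],[19,6],[26,17],[27,6],[28,0],[29,1],[33,0],[39,6],[42,16],[47,8],[48,14],[50,0]]
[[1,5],[10,6],[11,5],[19,6],[26,17],[27,6],[28,0],[29,1],[33,0],[39,6],[42,16],[47,8],[48,14],[50,0]]
[[1,5],[10,6],[11,5],[19,6],[20,17],[35,0],[39,6],[42,16],[47,8],[48,14],[50,0]]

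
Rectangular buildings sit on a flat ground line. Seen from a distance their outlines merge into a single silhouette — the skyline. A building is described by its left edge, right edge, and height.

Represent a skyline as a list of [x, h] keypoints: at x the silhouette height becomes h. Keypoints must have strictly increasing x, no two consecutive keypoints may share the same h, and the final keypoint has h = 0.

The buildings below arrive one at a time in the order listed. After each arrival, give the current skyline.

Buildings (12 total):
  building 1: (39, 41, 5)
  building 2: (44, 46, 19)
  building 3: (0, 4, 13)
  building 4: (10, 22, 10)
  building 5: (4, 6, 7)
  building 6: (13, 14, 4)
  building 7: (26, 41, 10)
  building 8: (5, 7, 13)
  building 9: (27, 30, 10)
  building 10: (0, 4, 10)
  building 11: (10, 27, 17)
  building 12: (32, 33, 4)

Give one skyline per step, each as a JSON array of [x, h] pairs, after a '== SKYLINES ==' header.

== SKYLINES ==
[[39,5],[41,0]]
[[39,5],[41,0],[44,19],[46,0]]
[[0,13],[4,0],[39,5],[41,0],[44,19],[46,0]]
[[0,13],[4,0],[10,10],[22,0],[39,5],[41,0],[44,19],[46,0]]
[[0,13],[4,7],[6,0],[10,10],[22,0],[39,5],[41,0],[44,19],[46,0]]
[[0,13],[4,7],[6,0],[10,10],[22,0],[39,5],[41,0],[44,19],[46,0]]
[[0,13],[4,7],[6,0],[10,10],[22,0],[26,10],[41,0],[44,19],[46,0]]
[[0,13],[4,7],[5,13],[7,0],[10,10],[22,0],[26,10],[41,0],[44,19],[46,0]]
[[0,13],[4,7],[5,13],[7,0],[10,10],[22,0],[26,10],[41,0],[44,19],[46,0]]
[[0,13],[4,7],[5,13],[7,0],[10,10],[22,0],[26,10],[41,0],[44,19],[46,0]]
[[0,13],[4,7],[5,13],[7,0],[10,17],[27,10],[41,0],[44,19],[46,0]]
[[0,13],[4,7],[5,13],[7,0],[10,17],[27,10],[41,0],[44,19],[46,0]]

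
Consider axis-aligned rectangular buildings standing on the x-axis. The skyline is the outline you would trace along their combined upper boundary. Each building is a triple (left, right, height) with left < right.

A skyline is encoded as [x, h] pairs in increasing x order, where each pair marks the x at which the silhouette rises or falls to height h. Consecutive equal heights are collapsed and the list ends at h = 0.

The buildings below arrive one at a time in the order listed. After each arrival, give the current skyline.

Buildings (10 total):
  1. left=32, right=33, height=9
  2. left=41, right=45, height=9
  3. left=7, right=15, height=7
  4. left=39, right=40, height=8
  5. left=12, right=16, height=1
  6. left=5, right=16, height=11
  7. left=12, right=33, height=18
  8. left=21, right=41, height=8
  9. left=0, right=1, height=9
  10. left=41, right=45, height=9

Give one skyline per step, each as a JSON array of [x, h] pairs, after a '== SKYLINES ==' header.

== SKYLINES ==
[[32,9],[33,0]]
[[32,9],[33,0],[41,9],[45,0]]
[[7,7],[15,0],[32,9],[33,0],[41,9],[45,0]]
[[7,7],[15,0],[32,9],[33,0],[39,8],[40,0],[41,9],[45,0]]
[[7,7],[15,1],[16,0],[32,9],[33,0],[39,8],[40,0],[41,9],[45,0]]
[[5,11],[16,0],[32,9],[33,0],[39,8],[40,0],[41,9],[45,0]]
[[5,11],[12,18],[33,0],[39,8],[40,0],[41,9],[45,0]]
[[5,11],[12,18],[33,8],[41,9],[45,0]]
[[0,9],[1,0],[5,11],[12,18],[33,8],[41,9],[45,0]]
[[0,9],[1,0],[5,11],[12,18],[33,8],[41,9],[45,0]]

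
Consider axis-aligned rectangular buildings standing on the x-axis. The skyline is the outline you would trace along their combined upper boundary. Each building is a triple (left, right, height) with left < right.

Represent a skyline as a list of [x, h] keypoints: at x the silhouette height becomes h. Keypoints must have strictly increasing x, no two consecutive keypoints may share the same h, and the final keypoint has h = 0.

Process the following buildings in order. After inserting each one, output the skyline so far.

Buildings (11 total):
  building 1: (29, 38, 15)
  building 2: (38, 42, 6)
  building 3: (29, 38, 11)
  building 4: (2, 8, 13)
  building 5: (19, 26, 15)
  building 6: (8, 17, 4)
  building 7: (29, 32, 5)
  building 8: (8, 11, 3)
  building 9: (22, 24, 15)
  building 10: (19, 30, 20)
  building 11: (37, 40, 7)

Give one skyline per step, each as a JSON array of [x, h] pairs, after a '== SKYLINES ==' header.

== SKYLINES ==
[[29,15],[38,0]]
[[29,15],[38,6],[42,0]]
[[29,15],[38,6],[42,0]]
[[2,13],[8,0],[29,15],[38,6],[42,0]]
[[2,13],[8,0],[19,15],[26,0],[29,15],[38,6],[42,0]]
[[2,13],[8,4],[17,0],[19,15],[26,0],[29,15],[38,6],[42,0]]
[[2,13],[8,4],[17,0],[19,15],[26,0],[29,15],[38,6],[42,0]]
[[2,13],[8,4],[17,0],[19,15],[26,0],[29,15],[38,6],[42,0]]
[[2,13],[8,4],[17,0],[19,15],[26,0],[29,15],[38,6],[42,0]]
[[2,13],[8,4],[17,0],[19,20],[30,15],[38,6],[42,0]]
[[2,13],[8,4],[17,0],[19,20],[30,15],[38,7],[40,6],[42,0]]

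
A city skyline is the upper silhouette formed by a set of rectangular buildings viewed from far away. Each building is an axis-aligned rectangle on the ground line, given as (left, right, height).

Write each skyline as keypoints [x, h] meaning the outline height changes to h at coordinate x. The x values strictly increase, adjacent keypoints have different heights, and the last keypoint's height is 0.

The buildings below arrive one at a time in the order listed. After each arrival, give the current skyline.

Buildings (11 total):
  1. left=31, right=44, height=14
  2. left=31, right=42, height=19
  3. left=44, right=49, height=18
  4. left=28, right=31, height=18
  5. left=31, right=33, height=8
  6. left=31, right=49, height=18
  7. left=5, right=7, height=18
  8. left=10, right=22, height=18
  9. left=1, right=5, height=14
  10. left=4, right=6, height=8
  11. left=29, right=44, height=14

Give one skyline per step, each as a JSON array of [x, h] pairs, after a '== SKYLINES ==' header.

== SKYLINES ==
[[31,14],[44,0]]
[[31,19],[42,14],[44,0]]
[[31,19],[42,14],[44,18],[49,0]]
[[28,18],[31,19],[42,14],[44,18],[49,0]]
[[28,18],[31,19],[42,14],[44,18],[49,0]]
[[28,18],[31,19],[42,18],[49,0]]
[[5,18],[7,0],[28,18],[31,19],[42,18],[49,0]]
[[5,18],[7,0],[10,18],[22,0],[28,18],[31,19],[42,18],[49,0]]
[[1,14],[5,18],[7,0],[10,18],[22,0],[28,18],[31,19],[42,18],[49,0]]
[[1,14],[5,18],[7,0],[10,18],[22,0],[28,18],[31,19],[42,18],[49,0]]
[[1,14],[5,18],[7,0],[10,18],[22,0],[28,18],[31,19],[42,18],[49,0]]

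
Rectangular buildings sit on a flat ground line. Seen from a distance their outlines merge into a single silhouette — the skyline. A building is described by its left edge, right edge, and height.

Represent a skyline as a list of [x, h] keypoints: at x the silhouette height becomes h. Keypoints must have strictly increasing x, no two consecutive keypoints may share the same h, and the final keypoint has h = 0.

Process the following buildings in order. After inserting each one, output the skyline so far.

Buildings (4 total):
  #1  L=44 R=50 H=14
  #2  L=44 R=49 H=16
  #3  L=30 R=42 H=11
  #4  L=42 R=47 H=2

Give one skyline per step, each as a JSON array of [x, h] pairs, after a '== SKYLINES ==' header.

== SKYLINES ==
[[44,14],[50,0]]
[[44,16],[49,14],[50,0]]
[[30,11],[42,0],[44,16],[49,14],[50,0]]
[[30,11],[42,2],[44,16],[49,14],[50,0]]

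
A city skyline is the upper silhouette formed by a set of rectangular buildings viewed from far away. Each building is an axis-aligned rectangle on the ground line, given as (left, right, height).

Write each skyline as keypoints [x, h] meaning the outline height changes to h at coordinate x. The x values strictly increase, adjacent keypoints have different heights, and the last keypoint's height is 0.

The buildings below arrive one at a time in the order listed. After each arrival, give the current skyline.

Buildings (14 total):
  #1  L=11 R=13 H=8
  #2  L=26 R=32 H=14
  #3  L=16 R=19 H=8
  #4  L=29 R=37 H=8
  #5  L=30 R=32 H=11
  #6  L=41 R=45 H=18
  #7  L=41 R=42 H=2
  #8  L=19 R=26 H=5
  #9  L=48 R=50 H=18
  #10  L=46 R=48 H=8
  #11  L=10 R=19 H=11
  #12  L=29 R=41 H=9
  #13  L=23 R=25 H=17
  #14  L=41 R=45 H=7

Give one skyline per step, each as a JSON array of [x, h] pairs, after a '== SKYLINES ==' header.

== SKYLINES ==
[[11,8],[13,0]]
[[11,8],[13,0],[26,14],[32,0]]
[[11,8],[13,0],[16,8],[19,0],[26,14],[32,0]]
[[11,8],[13,0],[16,8],[19,0],[26,14],[32,8],[37,0]]
[[11,8],[13,0],[16,8],[19,0],[26,14],[32,8],[37,0]]
[[11,8],[13,0],[16,8],[19,0],[26,14],[32,8],[37,0],[41,18],[45,0]]
[[11,8],[13,0],[16,8],[19,0],[26,14],[32,8],[37,0],[41,18],[45,0]]
[[11,8],[13,0],[16,8],[19,5],[26,14],[32,8],[37,0],[41,18],[45,0]]
[[11,8],[13,0],[16,8],[19,5],[26,14],[32,8],[37,0],[41,18],[45,0],[48,18],[50,0]]
[[11,8],[13,0],[16,8],[19,5],[26,14],[32,8],[37,0],[41,18],[45,0],[46,8],[48,18],[50,0]]
[[10,11],[19,5],[26,14],[32,8],[37,0],[41,18],[45,0],[46,8],[48,18],[50,0]]
[[10,11],[19,5],[26,14],[32,9],[41,18],[45,0],[46,8],[48,18],[50,0]]
[[10,11],[19,5],[23,17],[25,5],[26,14],[32,9],[41,18],[45,0],[46,8],[48,18],[50,0]]
[[10,11],[19,5],[23,17],[25,5],[26,14],[32,9],[41,18],[45,0],[46,8],[48,18],[50,0]]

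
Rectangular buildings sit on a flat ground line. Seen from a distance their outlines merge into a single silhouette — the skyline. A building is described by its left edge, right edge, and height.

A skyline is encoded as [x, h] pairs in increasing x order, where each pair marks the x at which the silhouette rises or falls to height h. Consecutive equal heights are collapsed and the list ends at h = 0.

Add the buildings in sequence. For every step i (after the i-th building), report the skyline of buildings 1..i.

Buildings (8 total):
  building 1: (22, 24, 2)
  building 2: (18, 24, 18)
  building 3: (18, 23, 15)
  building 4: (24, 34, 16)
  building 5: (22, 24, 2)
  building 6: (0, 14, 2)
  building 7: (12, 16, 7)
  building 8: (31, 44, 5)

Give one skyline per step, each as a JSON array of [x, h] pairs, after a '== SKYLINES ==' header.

== SKYLINES ==
[[22,2],[24,0]]
[[18,18],[24,0]]
[[18,18],[24,0]]
[[18,18],[24,16],[34,0]]
[[18,18],[24,16],[34,0]]
[[0,2],[14,0],[18,18],[24,16],[34,0]]
[[0,2],[12,7],[16,0],[18,18],[24,16],[34,0]]
[[0,2],[12,7],[16,0],[18,18],[24,16],[34,5],[44,0]]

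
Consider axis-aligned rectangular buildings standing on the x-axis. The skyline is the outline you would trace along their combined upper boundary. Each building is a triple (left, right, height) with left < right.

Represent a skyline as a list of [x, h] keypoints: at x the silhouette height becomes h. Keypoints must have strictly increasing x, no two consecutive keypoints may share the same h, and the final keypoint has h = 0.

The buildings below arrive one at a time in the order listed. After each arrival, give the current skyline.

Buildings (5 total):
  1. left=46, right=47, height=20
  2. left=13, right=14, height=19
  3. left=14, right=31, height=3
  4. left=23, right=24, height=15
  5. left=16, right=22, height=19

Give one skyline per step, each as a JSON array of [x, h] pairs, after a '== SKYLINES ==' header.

== SKYLINES ==
[[46,20],[47,0]]
[[13,19],[14,0],[46,20],[47,0]]
[[13,19],[14,3],[31,0],[46,20],[47,0]]
[[13,19],[14,3],[23,15],[24,3],[31,0],[46,20],[47,0]]
[[13,19],[14,3],[16,19],[22,3],[23,15],[24,3],[31,0],[46,20],[47,0]]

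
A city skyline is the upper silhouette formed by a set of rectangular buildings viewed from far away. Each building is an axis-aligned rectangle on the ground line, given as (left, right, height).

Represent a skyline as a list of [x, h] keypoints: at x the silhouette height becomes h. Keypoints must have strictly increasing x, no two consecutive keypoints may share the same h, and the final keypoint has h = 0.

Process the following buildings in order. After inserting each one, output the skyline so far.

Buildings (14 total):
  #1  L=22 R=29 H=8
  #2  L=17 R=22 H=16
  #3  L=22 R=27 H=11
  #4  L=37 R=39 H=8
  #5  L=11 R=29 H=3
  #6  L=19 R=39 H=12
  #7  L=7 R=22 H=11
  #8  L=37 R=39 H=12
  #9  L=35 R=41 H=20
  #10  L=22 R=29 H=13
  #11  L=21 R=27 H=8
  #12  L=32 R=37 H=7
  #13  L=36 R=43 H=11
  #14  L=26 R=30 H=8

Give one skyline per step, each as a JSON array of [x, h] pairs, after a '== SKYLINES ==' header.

== SKYLINES ==
[[22,8],[29,0]]
[[17,16],[22,8],[29,0]]
[[17,16],[22,11],[27,8],[29,0]]
[[17,16],[22,11],[27,8],[29,0],[37,8],[39,0]]
[[11,3],[17,16],[22,11],[27,8],[29,0],[37,8],[39,0]]
[[11,3],[17,16],[22,12],[39,0]]
[[7,11],[17,16],[22,12],[39,0]]
[[7,11],[17,16],[22,12],[39,0]]
[[7,11],[17,16],[22,12],[35,20],[41,0]]
[[7,11],[17,16],[22,13],[29,12],[35,20],[41,0]]
[[7,11],[17,16],[22,13],[29,12],[35,20],[41,0]]
[[7,11],[17,16],[22,13],[29,12],[35,20],[41,0]]
[[7,11],[17,16],[22,13],[29,12],[35,20],[41,11],[43,0]]
[[7,11],[17,16],[22,13],[29,12],[35,20],[41,11],[43,0]]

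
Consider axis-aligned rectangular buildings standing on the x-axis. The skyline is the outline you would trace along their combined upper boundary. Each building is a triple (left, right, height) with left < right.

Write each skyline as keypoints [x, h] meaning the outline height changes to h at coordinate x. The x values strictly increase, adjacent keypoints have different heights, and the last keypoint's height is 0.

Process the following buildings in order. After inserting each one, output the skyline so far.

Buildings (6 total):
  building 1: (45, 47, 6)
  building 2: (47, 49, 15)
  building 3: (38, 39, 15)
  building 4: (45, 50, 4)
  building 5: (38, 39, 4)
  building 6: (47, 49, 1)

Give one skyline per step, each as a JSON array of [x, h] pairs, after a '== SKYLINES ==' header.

== SKYLINES ==
[[45,6],[47,0]]
[[45,6],[47,15],[49,0]]
[[38,15],[39,0],[45,6],[47,15],[49,0]]
[[38,15],[39,0],[45,6],[47,15],[49,4],[50,0]]
[[38,15],[39,0],[45,6],[47,15],[49,4],[50,0]]
[[38,15],[39,0],[45,6],[47,15],[49,4],[50,0]]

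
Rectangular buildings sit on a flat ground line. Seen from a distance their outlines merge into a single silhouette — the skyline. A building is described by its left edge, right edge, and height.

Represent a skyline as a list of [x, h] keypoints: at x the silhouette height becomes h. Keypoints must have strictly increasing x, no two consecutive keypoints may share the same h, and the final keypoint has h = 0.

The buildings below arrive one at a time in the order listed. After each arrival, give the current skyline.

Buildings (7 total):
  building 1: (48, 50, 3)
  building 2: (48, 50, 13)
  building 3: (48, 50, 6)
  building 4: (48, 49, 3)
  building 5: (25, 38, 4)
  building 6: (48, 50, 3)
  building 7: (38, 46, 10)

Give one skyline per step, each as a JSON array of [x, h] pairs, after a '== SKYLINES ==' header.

== SKYLINES ==
[[48,3],[50,0]]
[[48,13],[50,0]]
[[48,13],[50,0]]
[[48,13],[50,0]]
[[25,4],[38,0],[48,13],[50,0]]
[[25,4],[38,0],[48,13],[50,0]]
[[25,4],[38,10],[46,0],[48,13],[50,0]]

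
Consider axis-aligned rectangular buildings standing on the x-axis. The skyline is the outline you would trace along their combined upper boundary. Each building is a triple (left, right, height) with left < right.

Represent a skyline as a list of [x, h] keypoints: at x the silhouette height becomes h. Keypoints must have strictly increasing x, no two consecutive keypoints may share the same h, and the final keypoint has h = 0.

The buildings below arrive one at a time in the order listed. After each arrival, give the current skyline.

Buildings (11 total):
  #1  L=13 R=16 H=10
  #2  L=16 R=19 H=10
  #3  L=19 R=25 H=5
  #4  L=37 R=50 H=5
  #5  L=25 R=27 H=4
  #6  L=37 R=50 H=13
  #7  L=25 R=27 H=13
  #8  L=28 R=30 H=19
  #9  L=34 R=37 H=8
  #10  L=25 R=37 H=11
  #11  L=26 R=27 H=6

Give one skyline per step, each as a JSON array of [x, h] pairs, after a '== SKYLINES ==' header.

== SKYLINES ==
[[13,10],[16,0]]
[[13,10],[19,0]]
[[13,10],[19,5],[25,0]]
[[13,10],[19,5],[25,0],[37,5],[50,0]]
[[13,10],[19,5],[25,4],[27,0],[37,5],[50,0]]
[[13,10],[19,5],[25,4],[27,0],[37,13],[50,0]]
[[13,10],[19,5],[25,13],[27,0],[37,13],[50,0]]
[[13,10],[19,5],[25,13],[27,0],[28,19],[30,0],[37,13],[50,0]]
[[13,10],[19,5],[25,13],[27,0],[28,19],[30,0],[34,8],[37,13],[50,0]]
[[13,10],[19,5],[25,13],[27,11],[28,19],[30,11],[37,13],[50,0]]
[[13,10],[19,5],[25,13],[27,11],[28,19],[30,11],[37,13],[50,0]]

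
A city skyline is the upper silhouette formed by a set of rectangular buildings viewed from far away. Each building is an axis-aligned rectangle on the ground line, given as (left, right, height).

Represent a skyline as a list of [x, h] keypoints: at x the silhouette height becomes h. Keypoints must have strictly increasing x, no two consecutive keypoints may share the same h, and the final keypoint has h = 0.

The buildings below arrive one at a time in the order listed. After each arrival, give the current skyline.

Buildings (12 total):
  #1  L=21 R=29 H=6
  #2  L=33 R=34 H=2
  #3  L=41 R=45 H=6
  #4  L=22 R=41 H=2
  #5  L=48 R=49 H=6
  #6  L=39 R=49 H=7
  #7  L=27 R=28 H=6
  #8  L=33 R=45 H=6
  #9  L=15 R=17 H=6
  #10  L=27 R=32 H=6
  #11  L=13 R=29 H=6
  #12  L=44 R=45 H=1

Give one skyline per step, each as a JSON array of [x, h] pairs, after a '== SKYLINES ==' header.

== SKYLINES ==
[[21,6],[29,0]]
[[21,6],[29,0],[33,2],[34,0]]
[[21,6],[29,0],[33,2],[34,0],[41,6],[45,0]]
[[21,6],[29,2],[41,6],[45,0]]
[[21,6],[29,2],[41,6],[45,0],[48,6],[49,0]]
[[21,6],[29,2],[39,7],[49,0]]
[[21,6],[29,2],[39,7],[49,0]]
[[21,6],[29,2],[33,6],[39,7],[49,0]]
[[15,6],[17,0],[21,6],[29,2],[33,6],[39,7],[49,0]]
[[15,6],[17,0],[21,6],[32,2],[33,6],[39,7],[49,0]]
[[13,6],[32,2],[33,6],[39,7],[49,0]]
[[13,6],[32,2],[33,6],[39,7],[49,0]]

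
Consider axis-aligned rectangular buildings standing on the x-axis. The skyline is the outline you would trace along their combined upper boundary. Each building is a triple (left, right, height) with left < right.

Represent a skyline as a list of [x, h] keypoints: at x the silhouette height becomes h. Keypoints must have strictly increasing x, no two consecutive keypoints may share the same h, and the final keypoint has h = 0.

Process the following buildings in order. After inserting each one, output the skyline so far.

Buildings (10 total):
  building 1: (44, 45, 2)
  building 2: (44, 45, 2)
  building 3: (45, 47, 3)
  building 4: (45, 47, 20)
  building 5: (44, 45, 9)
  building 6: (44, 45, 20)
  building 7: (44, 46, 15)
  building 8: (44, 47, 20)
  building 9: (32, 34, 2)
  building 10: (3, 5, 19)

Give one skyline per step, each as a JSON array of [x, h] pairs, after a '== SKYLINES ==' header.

== SKYLINES ==
[[44,2],[45,0]]
[[44,2],[45,0]]
[[44,2],[45,3],[47,0]]
[[44,2],[45,20],[47,0]]
[[44,9],[45,20],[47,0]]
[[44,20],[47,0]]
[[44,20],[47,0]]
[[44,20],[47,0]]
[[32,2],[34,0],[44,20],[47,0]]
[[3,19],[5,0],[32,2],[34,0],[44,20],[47,0]]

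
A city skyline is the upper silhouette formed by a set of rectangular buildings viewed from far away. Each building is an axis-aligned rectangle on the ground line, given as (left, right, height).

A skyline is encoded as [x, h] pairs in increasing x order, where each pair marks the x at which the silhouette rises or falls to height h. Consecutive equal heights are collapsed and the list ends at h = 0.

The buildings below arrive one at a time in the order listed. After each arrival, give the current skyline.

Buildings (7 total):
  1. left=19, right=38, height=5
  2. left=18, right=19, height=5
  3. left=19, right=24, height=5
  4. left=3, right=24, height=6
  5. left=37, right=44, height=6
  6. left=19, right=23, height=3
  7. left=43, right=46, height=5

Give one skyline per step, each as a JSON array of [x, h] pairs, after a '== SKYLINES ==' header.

== SKYLINES ==
[[19,5],[38,0]]
[[18,5],[38,0]]
[[18,5],[38,0]]
[[3,6],[24,5],[38,0]]
[[3,6],[24,5],[37,6],[44,0]]
[[3,6],[24,5],[37,6],[44,0]]
[[3,6],[24,5],[37,6],[44,5],[46,0]]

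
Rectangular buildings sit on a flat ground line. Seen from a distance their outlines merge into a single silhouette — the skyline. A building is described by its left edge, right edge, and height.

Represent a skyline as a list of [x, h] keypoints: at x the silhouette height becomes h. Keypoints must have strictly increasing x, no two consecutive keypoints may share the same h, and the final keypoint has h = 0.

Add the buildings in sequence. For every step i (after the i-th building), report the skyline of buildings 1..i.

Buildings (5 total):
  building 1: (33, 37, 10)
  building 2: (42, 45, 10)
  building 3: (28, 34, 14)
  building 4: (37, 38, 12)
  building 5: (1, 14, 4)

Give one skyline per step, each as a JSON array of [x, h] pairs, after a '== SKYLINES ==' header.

== SKYLINES ==
[[33,10],[37,0]]
[[33,10],[37,0],[42,10],[45,0]]
[[28,14],[34,10],[37,0],[42,10],[45,0]]
[[28,14],[34,10],[37,12],[38,0],[42,10],[45,0]]
[[1,4],[14,0],[28,14],[34,10],[37,12],[38,0],[42,10],[45,0]]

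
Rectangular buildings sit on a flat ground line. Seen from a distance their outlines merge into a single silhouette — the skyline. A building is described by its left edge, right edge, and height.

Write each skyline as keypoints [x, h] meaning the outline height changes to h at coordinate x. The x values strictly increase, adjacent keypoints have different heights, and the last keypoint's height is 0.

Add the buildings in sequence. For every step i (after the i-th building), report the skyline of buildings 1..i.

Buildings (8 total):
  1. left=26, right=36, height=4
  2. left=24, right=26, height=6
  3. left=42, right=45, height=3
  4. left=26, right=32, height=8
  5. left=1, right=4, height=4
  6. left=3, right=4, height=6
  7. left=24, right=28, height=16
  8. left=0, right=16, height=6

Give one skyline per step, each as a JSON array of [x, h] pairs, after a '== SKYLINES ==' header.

== SKYLINES ==
[[26,4],[36,0]]
[[24,6],[26,4],[36,0]]
[[24,6],[26,4],[36,0],[42,3],[45,0]]
[[24,6],[26,8],[32,4],[36,0],[42,3],[45,0]]
[[1,4],[4,0],[24,6],[26,8],[32,4],[36,0],[42,3],[45,0]]
[[1,4],[3,6],[4,0],[24,6],[26,8],[32,4],[36,0],[42,3],[45,0]]
[[1,4],[3,6],[4,0],[24,16],[28,8],[32,4],[36,0],[42,3],[45,0]]
[[0,6],[16,0],[24,16],[28,8],[32,4],[36,0],[42,3],[45,0]]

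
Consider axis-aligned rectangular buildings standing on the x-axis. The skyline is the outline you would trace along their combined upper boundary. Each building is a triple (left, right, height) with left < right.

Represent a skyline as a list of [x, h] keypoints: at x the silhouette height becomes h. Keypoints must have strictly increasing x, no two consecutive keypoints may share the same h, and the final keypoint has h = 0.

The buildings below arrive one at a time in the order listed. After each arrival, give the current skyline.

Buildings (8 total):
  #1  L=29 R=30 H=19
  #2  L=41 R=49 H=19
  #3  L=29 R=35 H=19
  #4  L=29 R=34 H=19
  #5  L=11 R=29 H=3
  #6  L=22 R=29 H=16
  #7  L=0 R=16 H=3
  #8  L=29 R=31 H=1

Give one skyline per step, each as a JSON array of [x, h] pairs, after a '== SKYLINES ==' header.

== SKYLINES ==
[[29,19],[30,0]]
[[29,19],[30,0],[41,19],[49,0]]
[[29,19],[35,0],[41,19],[49,0]]
[[29,19],[35,0],[41,19],[49,0]]
[[11,3],[29,19],[35,0],[41,19],[49,0]]
[[11,3],[22,16],[29,19],[35,0],[41,19],[49,0]]
[[0,3],[22,16],[29,19],[35,0],[41,19],[49,0]]
[[0,3],[22,16],[29,19],[35,0],[41,19],[49,0]]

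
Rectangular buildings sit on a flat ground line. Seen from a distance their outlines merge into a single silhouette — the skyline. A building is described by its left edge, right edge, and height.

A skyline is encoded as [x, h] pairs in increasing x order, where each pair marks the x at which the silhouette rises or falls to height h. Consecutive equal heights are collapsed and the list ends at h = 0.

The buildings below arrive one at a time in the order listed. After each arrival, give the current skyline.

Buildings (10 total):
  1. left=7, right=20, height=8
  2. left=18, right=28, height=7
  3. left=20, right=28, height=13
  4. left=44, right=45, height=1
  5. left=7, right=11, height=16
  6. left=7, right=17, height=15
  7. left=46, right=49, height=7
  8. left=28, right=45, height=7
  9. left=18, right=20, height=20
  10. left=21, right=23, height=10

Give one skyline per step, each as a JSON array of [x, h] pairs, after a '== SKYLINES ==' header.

== SKYLINES ==
[[7,8],[20,0]]
[[7,8],[20,7],[28,0]]
[[7,8],[20,13],[28,0]]
[[7,8],[20,13],[28,0],[44,1],[45,0]]
[[7,16],[11,8],[20,13],[28,0],[44,1],[45,0]]
[[7,16],[11,15],[17,8],[20,13],[28,0],[44,1],[45,0]]
[[7,16],[11,15],[17,8],[20,13],[28,0],[44,1],[45,0],[46,7],[49,0]]
[[7,16],[11,15],[17,8],[20,13],[28,7],[45,0],[46,7],[49,0]]
[[7,16],[11,15],[17,8],[18,20],[20,13],[28,7],[45,0],[46,7],[49,0]]
[[7,16],[11,15],[17,8],[18,20],[20,13],[28,7],[45,0],[46,7],[49,0]]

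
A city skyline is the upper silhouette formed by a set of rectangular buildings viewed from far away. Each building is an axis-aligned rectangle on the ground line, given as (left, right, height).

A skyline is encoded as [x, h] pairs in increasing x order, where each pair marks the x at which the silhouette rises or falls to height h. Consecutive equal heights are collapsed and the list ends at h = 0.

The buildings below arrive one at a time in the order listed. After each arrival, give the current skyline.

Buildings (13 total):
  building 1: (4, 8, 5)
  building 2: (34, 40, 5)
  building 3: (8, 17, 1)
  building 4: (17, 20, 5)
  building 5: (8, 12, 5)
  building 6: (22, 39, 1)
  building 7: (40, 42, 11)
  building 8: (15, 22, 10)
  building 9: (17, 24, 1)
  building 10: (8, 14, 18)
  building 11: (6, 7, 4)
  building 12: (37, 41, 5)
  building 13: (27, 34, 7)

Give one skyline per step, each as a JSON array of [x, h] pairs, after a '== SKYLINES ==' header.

== SKYLINES ==
[[4,5],[8,0]]
[[4,5],[8,0],[34,5],[40,0]]
[[4,5],[8,1],[17,0],[34,5],[40,0]]
[[4,5],[8,1],[17,5],[20,0],[34,5],[40,0]]
[[4,5],[12,1],[17,5],[20,0],[34,5],[40,0]]
[[4,5],[12,1],[17,5],[20,0],[22,1],[34,5],[40,0]]
[[4,5],[12,1],[17,5],[20,0],[22,1],[34,5],[40,11],[42,0]]
[[4,5],[12,1],[15,10],[22,1],[34,5],[40,11],[42,0]]
[[4,5],[12,1],[15,10],[22,1],[34,5],[40,11],[42,0]]
[[4,5],[8,18],[14,1],[15,10],[22,1],[34,5],[40,11],[42,0]]
[[4,5],[8,18],[14,1],[15,10],[22,1],[34,5],[40,11],[42,0]]
[[4,5],[8,18],[14,1],[15,10],[22,1],[34,5],[40,11],[42,0]]
[[4,5],[8,18],[14,1],[15,10],[22,1],[27,7],[34,5],[40,11],[42,0]]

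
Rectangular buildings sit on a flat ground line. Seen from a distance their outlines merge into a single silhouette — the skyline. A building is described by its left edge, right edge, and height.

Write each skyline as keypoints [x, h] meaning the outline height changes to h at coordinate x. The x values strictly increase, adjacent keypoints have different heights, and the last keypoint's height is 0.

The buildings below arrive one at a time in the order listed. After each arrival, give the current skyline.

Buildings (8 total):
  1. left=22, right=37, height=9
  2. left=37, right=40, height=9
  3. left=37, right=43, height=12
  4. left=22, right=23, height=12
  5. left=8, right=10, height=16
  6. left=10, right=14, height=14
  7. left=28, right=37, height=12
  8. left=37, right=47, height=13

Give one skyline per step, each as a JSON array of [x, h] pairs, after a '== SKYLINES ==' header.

== SKYLINES ==
[[22,9],[37,0]]
[[22,9],[40,0]]
[[22,9],[37,12],[43,0]]
[[22,12],[23,9],[37,12],[43,0]]
[[8,16],[10,0],[22,12],[23,9],[37,12],[43,0]]
[[8,16],[10,14],[14,0],[22,12],[23,9],[37,12],[43,0]]
[[8,16],[10,14],[14,0],[22,12],[23,9],[28,12],[43,0]]
[[8,16],[10,14],[14,0],[22,12],[23,9],[28,12],[37,13],[47,0]]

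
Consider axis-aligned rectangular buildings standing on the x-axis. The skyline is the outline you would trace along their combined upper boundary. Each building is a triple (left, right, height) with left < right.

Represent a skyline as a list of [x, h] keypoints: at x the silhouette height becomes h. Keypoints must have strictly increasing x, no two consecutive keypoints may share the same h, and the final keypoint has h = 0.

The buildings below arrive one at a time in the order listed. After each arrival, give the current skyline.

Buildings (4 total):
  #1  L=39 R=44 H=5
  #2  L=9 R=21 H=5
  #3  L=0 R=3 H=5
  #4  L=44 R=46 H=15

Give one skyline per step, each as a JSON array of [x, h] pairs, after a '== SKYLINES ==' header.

== SKYLINES ==
[[39,5],[44,0]]
[[9,5],[21,0],[39,5],[44,0]]
[[0,5],[3,0],[9,5],[21,0],[39,5],[44,0]]
[[0,5],[3,0],[9,5],[21,0],[39,5],[44,15],[46,0]]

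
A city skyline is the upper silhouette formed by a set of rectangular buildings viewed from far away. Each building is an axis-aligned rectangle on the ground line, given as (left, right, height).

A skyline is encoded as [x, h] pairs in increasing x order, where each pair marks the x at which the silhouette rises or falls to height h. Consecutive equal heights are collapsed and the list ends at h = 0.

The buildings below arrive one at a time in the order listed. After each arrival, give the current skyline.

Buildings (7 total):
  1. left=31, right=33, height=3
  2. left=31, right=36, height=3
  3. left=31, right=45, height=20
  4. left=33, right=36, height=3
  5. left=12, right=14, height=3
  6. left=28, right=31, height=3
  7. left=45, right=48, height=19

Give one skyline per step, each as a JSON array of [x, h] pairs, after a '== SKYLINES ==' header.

== SKYLINES ==
[[31,3],[33,0]]
[[31,3],[36,0]]
[[31,20],[45,0]]
[[31,20],[45,0]]
[[12,3],[14,0],[31,20],[45,0]]
[[12,3],[14,0],[28,3],[31,20],[45,0]]
[[12,3],[14,0],[28,3],[31,20],[45,19],[48,0]]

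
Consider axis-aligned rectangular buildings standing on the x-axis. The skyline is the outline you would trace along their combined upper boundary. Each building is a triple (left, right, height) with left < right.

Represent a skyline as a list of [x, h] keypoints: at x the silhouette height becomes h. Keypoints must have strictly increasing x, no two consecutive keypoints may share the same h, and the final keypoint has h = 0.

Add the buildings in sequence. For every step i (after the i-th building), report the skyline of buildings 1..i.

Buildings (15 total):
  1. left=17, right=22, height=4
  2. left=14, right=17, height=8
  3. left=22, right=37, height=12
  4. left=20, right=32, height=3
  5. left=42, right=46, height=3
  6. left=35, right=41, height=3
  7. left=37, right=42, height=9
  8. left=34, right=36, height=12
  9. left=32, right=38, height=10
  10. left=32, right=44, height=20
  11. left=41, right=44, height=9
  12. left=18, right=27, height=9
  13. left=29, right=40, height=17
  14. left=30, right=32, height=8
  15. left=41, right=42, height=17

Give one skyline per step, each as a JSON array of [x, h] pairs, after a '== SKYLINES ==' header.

== SKYLINES ==
[[17,4],[22,0]]
[[14,8],[17,4],[22,0]]
[[14,8],[17,4],[22,12],[37,0]]
[[14,8],[17,4],[22,12],[37,0]]
[[14,8],[17,4],[22,12],[37,0],[42,3],[46,0]]
[[14,8],[17,4],[22,12],[37,3],[41,0],[42,3],[46,0]]
[[14,8],[17,4],[22,12],[37,9],[42,3],[46,0]]
[[14,8],[17,4],[22,12],[37,9],[42,3],[46,0]]
[[14,8],[17,4],[22,12],[37,10],[38,9],[42,3],[46,0]]
[[14,8],[17,4],[22,12],[32,20],[44,3],[46,0]]
[[14,8],[17,4],[22,12],[32,20],[44,3],[46,0]]
[[14,8],[17,4],[18,9],[22,12],[32,20],[44,3],[46,0]]
[[14,8],[17,4],[18,9],[22,12],[29,17],[32,20],[44,3],[46,0]]
[[14,8],[17,4],[18,9],[22,12],[29,17],[32,20],[44,3],[46,0]]
[[14,8],[17,4],[18,9],[22,12],[29,17],[32,20],[44,3],[46,0]]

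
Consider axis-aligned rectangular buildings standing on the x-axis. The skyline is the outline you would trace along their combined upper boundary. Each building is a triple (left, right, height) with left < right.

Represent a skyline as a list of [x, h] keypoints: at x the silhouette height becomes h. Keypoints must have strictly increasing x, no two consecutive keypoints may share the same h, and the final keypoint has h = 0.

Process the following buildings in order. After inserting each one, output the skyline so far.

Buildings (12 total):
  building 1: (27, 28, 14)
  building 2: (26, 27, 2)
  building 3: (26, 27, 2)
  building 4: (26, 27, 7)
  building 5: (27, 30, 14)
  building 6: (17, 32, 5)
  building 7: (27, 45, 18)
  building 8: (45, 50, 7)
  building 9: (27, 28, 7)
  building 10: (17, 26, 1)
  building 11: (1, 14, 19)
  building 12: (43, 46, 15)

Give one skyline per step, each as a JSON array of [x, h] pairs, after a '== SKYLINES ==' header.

== SKYLINES ==
[[27,14],[28,0]]
[[26,2],[27,14],[28,0]]
[[26,2],[27,14],[28,0]]
[[26,7],[27,14],[28,0]]
[[26,7],[27,14],[30,0]]
[[17,5],[26,7],[27,14],[30,5],[32,0]]
[[17,5],[26,7],[27,18],[45,0]]
[[17,5],[26,7],[27,18],[45,7],[50,0]]
[[17,5],[26,7],[27,18],[45,7],[50,0]]
[[17,5],[26,7],[27,18],[45,7],[50,0]]
[[1,19],[14,0],[17,5],[26,7],[27,18],[45,7],[50,0]]
[[1,19],[14,0],[17,5],[26,7],[27,18],[45,15],[46,7],[50,0]]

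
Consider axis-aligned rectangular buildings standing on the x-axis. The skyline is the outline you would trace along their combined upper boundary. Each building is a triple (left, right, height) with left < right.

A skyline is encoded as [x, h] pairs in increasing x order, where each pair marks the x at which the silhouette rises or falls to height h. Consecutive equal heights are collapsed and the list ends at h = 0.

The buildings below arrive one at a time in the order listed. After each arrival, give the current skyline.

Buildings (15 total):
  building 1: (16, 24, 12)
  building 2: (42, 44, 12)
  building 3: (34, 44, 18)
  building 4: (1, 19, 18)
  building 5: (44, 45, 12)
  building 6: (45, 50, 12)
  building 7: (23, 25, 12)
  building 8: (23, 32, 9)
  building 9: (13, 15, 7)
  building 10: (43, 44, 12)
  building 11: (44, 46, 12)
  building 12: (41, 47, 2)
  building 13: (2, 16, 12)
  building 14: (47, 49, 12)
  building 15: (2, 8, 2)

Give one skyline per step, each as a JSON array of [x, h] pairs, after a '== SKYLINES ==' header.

== SKYLINES ==
[[16,12],[24,0]]
[[16,12],[24,0],[42,12],[44,0]]
[[16,12],[24,0],[34,18],[44,0]]
[[1,18],[19,12],[24,0],[34,18],[44,0]]
[[1,18],[19,12],[24,0],[34,18],[44,12],[45,0]]
[[1,18],[19,12],[24,0],[34,18],[44,12],[50,0]]
[[1,18],[19,12],[25,0],[34,18],[44,12],[50,0]]
[[1,18],[19,12],[25,9],[32,0],[34,18],[44,12],[50,0]]
[[1,18],[19,12],[25,9],[32,0],[34,18],[44,12],[50,0]]
[[1,18],[19,12],[25,9],[32,0],[34,18],[44,12],[50,0]]
[[1,18],[19,12],[25,9],[32,0],[34,18],[44,12],[50,0]]
[[1,18],[19,12],[25,9],[32,0],[34,18],[44,12],[50,0]]
[[1,18],[19,12],[25,9],[32,0],[34,18],[44,12],[50,0]]
[[1,18],[19,12],[25,9],[32,0],[34,18],[44,12],[50,0]]
[[1,18],[19,12],[25,9],[32,0],[34,18],[44,12],[50,0]]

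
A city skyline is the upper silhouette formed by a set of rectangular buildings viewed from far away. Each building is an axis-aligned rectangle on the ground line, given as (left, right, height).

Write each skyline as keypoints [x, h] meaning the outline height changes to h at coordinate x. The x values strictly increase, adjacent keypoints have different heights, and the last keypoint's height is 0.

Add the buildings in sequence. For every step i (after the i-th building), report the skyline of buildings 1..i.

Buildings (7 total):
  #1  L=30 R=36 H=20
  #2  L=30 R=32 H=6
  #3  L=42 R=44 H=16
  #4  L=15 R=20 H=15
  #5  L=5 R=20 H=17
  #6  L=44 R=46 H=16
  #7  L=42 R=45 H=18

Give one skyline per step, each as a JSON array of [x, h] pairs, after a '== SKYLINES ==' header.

== SKYLINES ==
[[30,20],[36,0]]
[[30,20],[36,0]]
[[30,20],[36,0],[42,16],[44,0]]
[[15,15],[20,0],[30,20],[36,0],[42,16],[44,0]]
[[5,17],[20,0],[30,20],[36,0],[42,16],[44,0]]
[[5,17],[20,0],[30,20],[36,0],[42,16],[46,0]]
[[5,17],[20,0],[30,20],[36,0],[42,18],[45,16],[46,0]]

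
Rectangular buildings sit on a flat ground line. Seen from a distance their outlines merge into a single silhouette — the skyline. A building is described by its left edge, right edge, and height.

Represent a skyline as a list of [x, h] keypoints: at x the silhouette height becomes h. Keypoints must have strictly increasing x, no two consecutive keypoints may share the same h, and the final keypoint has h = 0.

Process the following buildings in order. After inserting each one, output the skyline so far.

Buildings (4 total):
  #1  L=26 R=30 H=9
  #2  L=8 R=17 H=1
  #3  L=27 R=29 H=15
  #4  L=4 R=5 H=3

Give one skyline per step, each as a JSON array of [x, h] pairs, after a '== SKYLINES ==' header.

== SKYLINES ==
[[26,9],[30,0]]
[[8,1],[17,0],[26,9],[30,0]]
[[8,1],[17,0],[26,9],[27,15],[29,9],[30,0]]
[[4,3],[5,0],[8,1],[17,0],[26,9],[27,15],[29,9],[30,0]]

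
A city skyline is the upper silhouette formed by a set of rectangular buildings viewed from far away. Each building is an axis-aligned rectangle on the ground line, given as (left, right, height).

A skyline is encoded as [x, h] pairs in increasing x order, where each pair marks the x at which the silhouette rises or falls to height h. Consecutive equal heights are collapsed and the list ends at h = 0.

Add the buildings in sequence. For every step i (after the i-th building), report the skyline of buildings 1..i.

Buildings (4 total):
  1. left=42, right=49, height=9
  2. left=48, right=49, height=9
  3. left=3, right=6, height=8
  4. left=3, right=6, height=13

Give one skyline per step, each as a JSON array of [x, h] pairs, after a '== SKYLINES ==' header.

== SKYLINES ==
[[42,9],[49,0]]
[[42,9],[49,0]]
[[3,8],[6,0],[42,9],[49,0]]
[[3,13],[6,0],[42,9],[49,0]]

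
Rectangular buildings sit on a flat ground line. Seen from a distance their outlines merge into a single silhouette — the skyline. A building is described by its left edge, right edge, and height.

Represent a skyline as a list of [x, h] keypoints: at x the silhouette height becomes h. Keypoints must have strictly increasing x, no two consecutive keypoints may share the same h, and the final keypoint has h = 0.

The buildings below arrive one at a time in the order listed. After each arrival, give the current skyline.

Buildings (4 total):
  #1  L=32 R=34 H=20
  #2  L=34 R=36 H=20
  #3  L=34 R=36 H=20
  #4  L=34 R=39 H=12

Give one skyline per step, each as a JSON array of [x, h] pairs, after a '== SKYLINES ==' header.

== SKYLINES ==
[[32,20],[34,0]]
[[32,20],[36,0]]
[[32,20],[36,0]]
[[32,20],[36,12],[39,0]]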